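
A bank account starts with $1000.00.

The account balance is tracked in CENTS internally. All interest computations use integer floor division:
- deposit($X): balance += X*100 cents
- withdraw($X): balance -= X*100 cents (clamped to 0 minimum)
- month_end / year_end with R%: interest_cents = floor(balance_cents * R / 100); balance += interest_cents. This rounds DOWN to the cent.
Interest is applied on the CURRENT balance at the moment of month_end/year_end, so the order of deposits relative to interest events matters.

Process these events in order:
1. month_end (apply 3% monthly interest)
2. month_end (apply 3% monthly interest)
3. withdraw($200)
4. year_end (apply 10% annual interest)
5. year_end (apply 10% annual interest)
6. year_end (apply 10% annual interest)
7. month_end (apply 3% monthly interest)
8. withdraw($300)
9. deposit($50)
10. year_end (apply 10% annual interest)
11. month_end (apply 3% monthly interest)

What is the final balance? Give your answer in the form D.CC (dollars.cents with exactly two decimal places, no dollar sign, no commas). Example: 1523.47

Answer: 1053.92

Derivation:
After 1 (month_end (apply 3% monthly interest)): balance=$1030.00 total_interest=$30.00
After 2 (month_end (apply 3% monthly interest)): balance=$1060.90 total_interest=$60.90
After 3 (withdraw($200)): balance=$860.90 total_interest=$60.90
After 4 (year_end (apply 10% annual interest)): balance=$946.99 total_interest=$146.99
After 5 (year_end (apply 10% annual interest)): balance=$1041.68 total_interest=$241.68
After 6 (year_end (apply 10% annual interest)): balance=$1145.84 total_interest=$345.84
After 7 (month_end (apply 3% monthly interest)): balance=$1180.21 total_interest=$380.21
After 8 (withdraw($300)): balance=$880.21 total_interest=$380.21
After 9 (deposit($50)): balance=$930.21 total_interest=$380.21
After 10 (year_end (apply 10% annual interest)): balance=$1023.23 total_interest=$473.23
After 11 (month_end (apply 3% monthly interest)): balance=$1053.92 total_interest=$503.92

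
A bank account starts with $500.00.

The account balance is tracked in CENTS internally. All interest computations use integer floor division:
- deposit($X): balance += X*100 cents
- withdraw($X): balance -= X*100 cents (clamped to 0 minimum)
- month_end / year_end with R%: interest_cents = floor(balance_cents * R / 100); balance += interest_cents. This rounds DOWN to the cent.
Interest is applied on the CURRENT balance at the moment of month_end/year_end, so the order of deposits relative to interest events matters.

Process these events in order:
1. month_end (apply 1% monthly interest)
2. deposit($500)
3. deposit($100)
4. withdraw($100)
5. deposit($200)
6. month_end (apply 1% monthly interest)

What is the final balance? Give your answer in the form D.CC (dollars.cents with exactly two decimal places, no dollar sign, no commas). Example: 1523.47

Answer: 1217.05

Derivation:
After 1 (month_end (apply 1% monthly interest)): balance=$505.00 total_interest=$5.00
After 2 (deposit($500)): balance=$1005.00 total_interest=$5.00
After 3 (deposit($100)): balance=$1105.00 total_interest=$5.00
After 4 (withdraw($100)): balance=$1005.00 total_interest=$5.00
After 5 (deposit($200)): balance=$1205.00 total_interest=$5.00
After 6 (month_end (apply 1% monthly interest)): balance=$1217.05 total_interest=$17.05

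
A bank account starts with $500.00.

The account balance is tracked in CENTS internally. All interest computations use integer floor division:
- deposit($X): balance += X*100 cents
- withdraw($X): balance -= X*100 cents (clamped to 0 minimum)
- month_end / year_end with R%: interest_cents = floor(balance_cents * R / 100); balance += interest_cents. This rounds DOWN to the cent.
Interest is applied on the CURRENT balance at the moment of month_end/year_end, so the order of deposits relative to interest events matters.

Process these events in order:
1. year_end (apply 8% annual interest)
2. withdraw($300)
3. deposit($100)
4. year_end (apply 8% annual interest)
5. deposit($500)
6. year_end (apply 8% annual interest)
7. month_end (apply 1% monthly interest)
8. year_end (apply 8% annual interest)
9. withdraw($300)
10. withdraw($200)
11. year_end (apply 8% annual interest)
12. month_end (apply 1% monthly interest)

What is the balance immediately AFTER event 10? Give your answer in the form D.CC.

After 1 (year_end (apply 8% annual interest)): balance=$540.00 total_interest=$40.00
After 2 (withdraw($300)): balance=$240.00 total_interest=$40.00
After 3 (deposit($100)): balance=$340.00 total_interest=$40.00
After 4 (year_end (apply 8% annual interest)): balance=$367.20 total_interest=$67.20
After 5 (deposit($500)): balance=$867.20 total_interest=$67.20
After 6 (year_end (apply 8% annual interest)): balance=$936.57 total_interest=$136.57
After 7 (month_end (apply 1% monthly interest)): balance=$945.93 total_interest=$145.93
After 8 (year_end (apply 8% annual interest)): balance=$1021.60 total_interest=$221.60
After 9 (withdraw($300)): balance=$721.60 total_interest=$221.60
After 10 (withdraw($200)): balance=$521.60 total_interest=$221.60

Answer: 521.60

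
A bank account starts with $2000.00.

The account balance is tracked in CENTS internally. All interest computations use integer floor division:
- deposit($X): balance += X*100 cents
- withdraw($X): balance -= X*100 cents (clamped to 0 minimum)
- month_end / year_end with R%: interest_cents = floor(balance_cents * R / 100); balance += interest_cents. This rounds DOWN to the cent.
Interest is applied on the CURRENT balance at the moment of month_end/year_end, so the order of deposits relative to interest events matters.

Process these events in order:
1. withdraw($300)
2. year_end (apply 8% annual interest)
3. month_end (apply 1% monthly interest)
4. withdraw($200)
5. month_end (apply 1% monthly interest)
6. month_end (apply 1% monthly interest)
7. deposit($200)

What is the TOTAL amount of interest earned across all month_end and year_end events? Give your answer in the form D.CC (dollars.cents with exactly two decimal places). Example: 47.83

After 1 (withdraw($300)): balance=$1700.00 total_interest=$0.00
After 2 (year_end (apply 8% annual interest)): balance=$1836.00 total_interest=$136.00
After 3 (month_end (apply 1% monthly interest)): balance=$1854.36 total_interest=$154.36
After 4 (withdraw($200)): balance=$1654.36 total_interest=$154.36
After 5 (month_end (apply 1% monthly interest)): balance=$1670.90 total_interest=$170.90
After 6 (month_end (apply 1% monthly interest)): balance=$1687.60 total_interest=$187.60
After 7 (deposit($200)): balance=$1887.60 total_interest=$187.60

Answer: 187.60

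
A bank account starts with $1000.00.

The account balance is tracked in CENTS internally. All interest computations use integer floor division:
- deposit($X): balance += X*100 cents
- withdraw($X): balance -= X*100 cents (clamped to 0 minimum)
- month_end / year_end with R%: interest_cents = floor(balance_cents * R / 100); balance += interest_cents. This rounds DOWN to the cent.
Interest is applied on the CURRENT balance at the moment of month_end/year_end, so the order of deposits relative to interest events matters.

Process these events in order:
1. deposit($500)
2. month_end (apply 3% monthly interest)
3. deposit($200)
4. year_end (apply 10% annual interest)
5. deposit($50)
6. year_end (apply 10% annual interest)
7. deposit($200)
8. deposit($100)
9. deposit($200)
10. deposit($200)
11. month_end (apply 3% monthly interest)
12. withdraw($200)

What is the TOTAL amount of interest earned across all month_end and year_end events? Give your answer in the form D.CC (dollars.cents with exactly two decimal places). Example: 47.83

After 1 (deposit($500)): balance=$1500.00 total_interest=$0.00
After 2 (month_end (apply 3% monthly interest)): balance=$1545.00 total_interest=$45.00
After 3 (deposit($200)): balance=$1745.00 total_interest=$45.00
After 4 (year_end (apply 10% annual interest)): balance=$1919.50 total_interest=$219.50
After 5 (deposit($50)): balance=$1969.50 total_interest=$219.50
After 6 (year_end (apply 10% annual interest)): balance=$2166.45 total_interest=$416.45
After 7 (deposit($200)): balance=$2366.45 total_interest=$416.45
After 8 (deposit($100)): balance=$2466.45 total_interest=$416.45
After 9 (deposit($200)): balance=$2666.45 total_interest=$416.45
After 10 (deposit($200)): balance=$2866.45 total_interest=$416.45
After 11 (month_end (apply 3% monthly interest)): balance=$2952.44 total_interest=$502.44
After 12 (withdraw($200)): balance=$2752.44 total_interest=$502.44

Answer: 502.44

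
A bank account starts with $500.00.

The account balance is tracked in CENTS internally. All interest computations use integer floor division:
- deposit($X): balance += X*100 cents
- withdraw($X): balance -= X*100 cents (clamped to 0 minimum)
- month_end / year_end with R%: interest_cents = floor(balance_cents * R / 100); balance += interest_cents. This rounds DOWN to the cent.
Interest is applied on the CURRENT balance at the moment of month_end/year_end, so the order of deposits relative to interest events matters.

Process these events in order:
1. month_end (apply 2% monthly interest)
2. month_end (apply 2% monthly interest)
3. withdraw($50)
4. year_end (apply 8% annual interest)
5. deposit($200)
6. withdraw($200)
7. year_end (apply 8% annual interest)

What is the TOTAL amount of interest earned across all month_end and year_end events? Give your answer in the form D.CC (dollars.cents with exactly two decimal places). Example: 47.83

Answer: 98.43

Derivation:
After 1 (month_end (apply 2% monthly interest)): balance=$510.00 total_interest=$10.00
After 2 (month_end (apply 2% monthly interest)): balance=$520.20 total_interest=$20.20
After 3 (withdraw($50)): balance=$470.20 total_interest=$20.20
After 4 (year_end (apply 8% annual interest)): balance=$507.81 total_interest=$57.81
After 5 (deposit($200)): balance=$707.81 total_interest=$57.81
After 6 (withdraw($200)): balance=$507.81 total_interest=$57.81
After 7 (year_end (apply 8% annual interest)): balance=$548.43 total_interest=$98.43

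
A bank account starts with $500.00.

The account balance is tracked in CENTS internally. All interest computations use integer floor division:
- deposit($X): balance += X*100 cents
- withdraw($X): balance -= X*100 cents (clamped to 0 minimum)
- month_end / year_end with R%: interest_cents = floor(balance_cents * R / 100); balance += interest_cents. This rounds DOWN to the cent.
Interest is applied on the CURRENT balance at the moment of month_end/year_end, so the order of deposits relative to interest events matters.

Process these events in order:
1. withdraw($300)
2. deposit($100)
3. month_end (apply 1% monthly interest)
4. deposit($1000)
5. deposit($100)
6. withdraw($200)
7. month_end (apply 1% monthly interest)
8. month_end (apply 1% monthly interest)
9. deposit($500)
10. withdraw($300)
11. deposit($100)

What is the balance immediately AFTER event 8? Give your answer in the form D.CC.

Answer: 1227.18

Derivation:
After 1 (withdraw($300)): balance=$200.00 total_interest=$0.00
After 2 (deposit($100)): balance=$300.00 total_interest=$0.00
After 3 (month_end (apply 1% monthly interest)): balance=$303.00 total_interest=$3.00
After 4 (deposit($1000)): balance=$1303.00 total_interest=$3.00
After 5 (deposit($100)): balance=$1403.00 total_interest=$3.00
After 6 (withdraw($200)): balance=$1203.00 total_interest=$3.00
After 7 (month_end (apply 1% monthly interest)): balance=$1215.03 total_interest=$15.03
After 8 (month_end (apply 1% monthly interest)): balance=$1227.18 total_interest=$27.18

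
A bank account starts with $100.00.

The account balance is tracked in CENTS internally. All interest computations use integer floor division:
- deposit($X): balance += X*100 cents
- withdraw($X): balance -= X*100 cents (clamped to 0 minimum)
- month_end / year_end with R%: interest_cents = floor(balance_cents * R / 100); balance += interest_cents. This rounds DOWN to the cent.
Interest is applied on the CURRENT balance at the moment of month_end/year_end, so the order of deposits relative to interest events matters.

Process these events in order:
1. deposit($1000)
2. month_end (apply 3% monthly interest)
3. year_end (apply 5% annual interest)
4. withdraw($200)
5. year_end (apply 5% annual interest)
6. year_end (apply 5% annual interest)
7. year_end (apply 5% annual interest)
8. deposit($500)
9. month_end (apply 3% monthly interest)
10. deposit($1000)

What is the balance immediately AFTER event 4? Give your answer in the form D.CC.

Answer: 989.65

Derivation:
After 1 (deposit($1000)): balance=$1100.00 total_interest=$0.00
After 2 (month_end (apply 3% monthly interest)): balance=$1133.00 total_interest=$33.00
After 3 (year_end (apply 5% annual interest)): balance=$1189.65 total_interest=$89.65
After 4 (withdraw($200)): balance=$989.65 total_interest=$89.65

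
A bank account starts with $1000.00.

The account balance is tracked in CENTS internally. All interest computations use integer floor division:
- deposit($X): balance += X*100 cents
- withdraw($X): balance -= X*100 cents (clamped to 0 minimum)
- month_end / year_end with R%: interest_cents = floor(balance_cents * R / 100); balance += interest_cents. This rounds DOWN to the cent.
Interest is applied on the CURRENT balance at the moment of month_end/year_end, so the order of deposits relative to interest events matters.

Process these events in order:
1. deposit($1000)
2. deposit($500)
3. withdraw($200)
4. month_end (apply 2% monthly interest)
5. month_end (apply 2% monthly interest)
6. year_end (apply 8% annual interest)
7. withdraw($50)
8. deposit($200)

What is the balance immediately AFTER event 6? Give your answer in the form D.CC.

After 1 (deposit($1000)): balance=$2000.00 total_interest=$0.00
After 2 (deposit($500)): balance=$2500.00 total_interest=$0.00
After 3 (withdraw($200)): balance=$2300.00 total_interest=$0.00
After 4 (month_end (apply 2% monthly interest)): balance=$2346.00 total_interest=$46.00
After 5 (month_end (apply 2% monthly interest)): balance=$2392.92 total_interest=$92.92
After 6 (year_end (apply 8% annual interest)): balance=$2584.35 total_interest=$284.35

Answer: 2584.35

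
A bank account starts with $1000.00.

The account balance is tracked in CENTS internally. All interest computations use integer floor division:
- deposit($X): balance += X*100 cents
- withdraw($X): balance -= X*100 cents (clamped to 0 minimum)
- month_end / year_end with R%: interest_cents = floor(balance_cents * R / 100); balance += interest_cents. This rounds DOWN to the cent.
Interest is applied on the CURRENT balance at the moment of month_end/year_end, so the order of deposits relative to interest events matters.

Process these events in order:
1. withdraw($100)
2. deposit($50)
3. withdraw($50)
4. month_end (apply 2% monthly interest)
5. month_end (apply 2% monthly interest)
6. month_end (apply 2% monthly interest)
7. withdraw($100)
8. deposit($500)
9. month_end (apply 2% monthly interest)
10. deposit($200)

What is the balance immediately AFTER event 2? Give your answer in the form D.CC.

After 1 (withdraw($100)): balance=$900.00 total_interest=$0.00
After 2 (deposit($50)): balance=$950.00 total_interest=$0.00

Answer: 950.00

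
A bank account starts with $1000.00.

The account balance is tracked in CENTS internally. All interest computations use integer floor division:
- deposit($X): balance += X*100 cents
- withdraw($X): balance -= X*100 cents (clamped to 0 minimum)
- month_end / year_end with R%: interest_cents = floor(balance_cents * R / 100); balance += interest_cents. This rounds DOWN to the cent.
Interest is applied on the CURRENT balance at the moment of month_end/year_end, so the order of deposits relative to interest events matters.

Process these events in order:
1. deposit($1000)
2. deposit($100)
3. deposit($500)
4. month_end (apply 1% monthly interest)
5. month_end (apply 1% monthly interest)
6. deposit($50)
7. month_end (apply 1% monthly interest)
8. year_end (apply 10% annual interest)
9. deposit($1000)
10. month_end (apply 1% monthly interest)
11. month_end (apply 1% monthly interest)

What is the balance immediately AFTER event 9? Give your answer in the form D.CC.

Answer: 4002.20

Derivation:
After 1 (deposit($1000)): balance=$2000.00 total_interest=$0.00
After 2 (deposit($100)): balance=$2100.00 total_interest=$0.00
After 3 (deposit($500)): balance=$2600.00 total_interest=$0.00
After 4 (month_end (apply 1% monthly interest)): balance=$2626.00 total_interest=$26.00
After 5 (month_end (apply 1% monthly interest)): balance=$2652.26 total_interest=$52.26
After 6 (deposit($50)): balance=$2702.26 total_interest=$52.26
After 7 (month_end (apply 1% monthly interest)): balance=$2729.28 total_interest=$79.28
After 8 (year_end (apply 10% annual interest)): balance=$3002.20 total_interest=$352.20
After 9 (deposit($1000)): balance=$4002.20 total_interest=$352.20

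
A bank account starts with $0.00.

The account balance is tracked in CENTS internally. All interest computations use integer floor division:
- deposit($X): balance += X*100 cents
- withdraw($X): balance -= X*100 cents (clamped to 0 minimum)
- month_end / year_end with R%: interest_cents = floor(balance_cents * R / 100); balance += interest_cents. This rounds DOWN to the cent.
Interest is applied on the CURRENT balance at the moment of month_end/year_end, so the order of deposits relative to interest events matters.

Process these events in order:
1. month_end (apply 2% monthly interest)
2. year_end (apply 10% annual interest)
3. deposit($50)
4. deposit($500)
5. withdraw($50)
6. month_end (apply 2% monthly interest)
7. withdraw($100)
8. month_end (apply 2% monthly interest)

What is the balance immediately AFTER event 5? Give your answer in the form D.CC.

After 1 (month_end (apply 2% monthly interest)): balance=$0.00 total_interest=$0.00
After 2 (year_end (apply 10% annual interest)): balance=$0.00 total_interest=$0.00
After 3 (deposit($50)): balance=$50.00 total_interest=$0.00
After 4 (deposit($500)): balance=$550.00 total_interest=$0.00
After 5 (withdraw($50)): balance=$500.00 total_interest=$0.00

Answer: 500.00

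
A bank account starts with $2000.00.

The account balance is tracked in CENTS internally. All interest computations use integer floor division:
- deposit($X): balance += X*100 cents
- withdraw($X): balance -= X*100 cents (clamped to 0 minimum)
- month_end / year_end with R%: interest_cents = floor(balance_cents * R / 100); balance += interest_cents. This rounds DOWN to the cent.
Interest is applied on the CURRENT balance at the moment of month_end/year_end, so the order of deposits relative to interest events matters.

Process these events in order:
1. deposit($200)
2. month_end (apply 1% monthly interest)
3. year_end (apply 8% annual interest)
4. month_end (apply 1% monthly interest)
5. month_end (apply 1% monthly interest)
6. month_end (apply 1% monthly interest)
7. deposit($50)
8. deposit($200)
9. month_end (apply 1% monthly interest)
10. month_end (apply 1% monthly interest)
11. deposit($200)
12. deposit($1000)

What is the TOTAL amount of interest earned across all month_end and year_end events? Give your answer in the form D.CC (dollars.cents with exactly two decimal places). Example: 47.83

Answer: 327.16

Derivation:
After 1 (deposit($200)): balance=$2200.00 total_interest=$0.00
After 2 (month_end (apply 1% monthly interest)): balance=$2222.00 total_interest=$22.00
After 3 (year_end (apply 8% annual interest)): balance=$2399.76 total_interest=$199.76
After 4 (month_end (apply 1% monthly interest)): balance=$2423.75 total_interest=$223.75
After 5 (month_end (apply 1% monthly interest)): balance=$2447.98 total_interest=$247.98
After 6 (month_end (apply 1% monthly interest)): balance=$2472.45 total_interest=$272.45
After 7 (deposit($50)): balance=$2522.45 total_interest=$272.45
After 8 (deposit($200)): balance=$2722.45 total_interest=$272.45
After 9 (month_end (apply 1% monthly interest)): balance=$2749.67 total_interest=$299.67
After 10 (month_end (apply 1% monthly interest)): balance=$2777.16 total_interest=$327.16
After 11 (deposit($200)): balance=$2977.16 total_interest=$327.16
After 12 (deposit($1000)): balance=$3977.16 total_interest=$327.16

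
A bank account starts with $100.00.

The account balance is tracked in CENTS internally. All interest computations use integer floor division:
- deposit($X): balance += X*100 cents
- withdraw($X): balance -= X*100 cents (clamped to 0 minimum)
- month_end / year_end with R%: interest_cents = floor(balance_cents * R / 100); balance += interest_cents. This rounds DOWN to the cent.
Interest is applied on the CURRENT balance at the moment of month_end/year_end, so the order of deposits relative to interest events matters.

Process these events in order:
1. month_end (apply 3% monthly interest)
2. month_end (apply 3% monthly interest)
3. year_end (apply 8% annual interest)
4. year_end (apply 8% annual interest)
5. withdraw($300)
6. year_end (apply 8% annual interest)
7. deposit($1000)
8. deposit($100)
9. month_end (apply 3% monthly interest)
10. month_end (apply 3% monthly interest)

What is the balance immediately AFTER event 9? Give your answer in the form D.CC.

After 1 (month_end (apply 3% monthly interest)): balance=$103.00 total_interest=$3.00
After 2 (month_end (apply 3% monthly interest)): balance=$106.09 total_interest=$6.09
After 3 (year_end (apply 8% annual interest)): balance=$114.57 total_interest=$14.57
After 4 (year_end (apply 8% annual interest)): balance=$123.73 total_interest=$23.73
After 5 (withdraw($300)): balance=$0.00 total_interest=$23.73
After 6 (year_end (apply 8% annual interest)): balance=$0.00 total_interest=$23.73
After 7 (deposit($1000)): balance=$1000.00 total_interest=$23.73
After 8 (deposit($100)): balance=$1100.00 total_interest=$23.73
After 9 (month_end (apply 3% monthly interest)): balance=$1133.00 total_interest=$56.73

Answer: 1133.00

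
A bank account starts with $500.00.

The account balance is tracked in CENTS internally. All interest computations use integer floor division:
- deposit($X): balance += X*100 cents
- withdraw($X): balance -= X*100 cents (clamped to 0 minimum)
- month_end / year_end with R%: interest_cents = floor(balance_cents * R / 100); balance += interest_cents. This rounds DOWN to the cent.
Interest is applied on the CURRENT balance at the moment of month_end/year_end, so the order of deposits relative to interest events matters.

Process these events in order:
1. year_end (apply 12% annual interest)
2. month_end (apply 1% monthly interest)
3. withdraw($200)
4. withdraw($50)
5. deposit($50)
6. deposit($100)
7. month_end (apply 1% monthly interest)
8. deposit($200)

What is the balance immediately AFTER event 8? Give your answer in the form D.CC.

After 1 (year_end (apply 12% annual interest)): balance=$560.00 total_interest=$60.00
After 2 (month_end (apply 1% monthly interest)): balance=$565.60 total_interest=$65.60
After 3 (withdraw($200)): balance=$365.60 total_interest=$65.60
After 4 (withdraw($50)): balance=$315.60 total_interest=$65.60
After 5 (deposit($50)): balance=$365.60 total_interest=$65.60
After 6 (deposit($100)): balance=$465.60 total_interest=$65.60
After 7 (month_end (apply 1% monthly interest)): balance=$470.25 total_interest=$70.25
After 8 (deposit($200)): balance=$670.25 total_interest=$70.25

Answer: 670.25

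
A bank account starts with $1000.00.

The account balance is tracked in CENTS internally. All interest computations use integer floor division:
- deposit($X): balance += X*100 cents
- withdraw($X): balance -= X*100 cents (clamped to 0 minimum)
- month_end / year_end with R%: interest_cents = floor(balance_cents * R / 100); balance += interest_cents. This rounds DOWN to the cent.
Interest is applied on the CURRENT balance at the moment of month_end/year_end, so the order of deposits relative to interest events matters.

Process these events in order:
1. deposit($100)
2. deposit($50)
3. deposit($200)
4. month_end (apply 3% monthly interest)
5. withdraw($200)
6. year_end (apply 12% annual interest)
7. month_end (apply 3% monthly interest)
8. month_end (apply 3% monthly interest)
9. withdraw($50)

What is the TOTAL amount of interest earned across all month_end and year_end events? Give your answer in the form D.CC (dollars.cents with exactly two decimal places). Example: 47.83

Answer: 264.56

Derivation:
After 1 (deposit($100)): balance=$1100.00 total_interest=$0.00
After 2 (deposit($50)): balance=$1150.00 total_interest=$0.00
After 3 (deposit($200)): balance=$1350.00 total_interest=$0.00
After 4 (month_end (apply 3% monthly interest)): balance=$1390.50 total_interest=$40.50
After 5 (withdraw($200)): balance=$1190.50 total_interest=$40.50
After 6 (year_end (apply 12% annual interest)): balance=$1333.36 total_interest=$183.36
After 7 (month_end (apply 3% monthly interest)): balance=$1373.36 total_interest=$223.36
After 8 (month_end (apply 3% monthly interest)): balance=$1414.56 total_interest=$264.56
After 9 (withdraw($50)): balance=$1364.56 total_interest=$264.56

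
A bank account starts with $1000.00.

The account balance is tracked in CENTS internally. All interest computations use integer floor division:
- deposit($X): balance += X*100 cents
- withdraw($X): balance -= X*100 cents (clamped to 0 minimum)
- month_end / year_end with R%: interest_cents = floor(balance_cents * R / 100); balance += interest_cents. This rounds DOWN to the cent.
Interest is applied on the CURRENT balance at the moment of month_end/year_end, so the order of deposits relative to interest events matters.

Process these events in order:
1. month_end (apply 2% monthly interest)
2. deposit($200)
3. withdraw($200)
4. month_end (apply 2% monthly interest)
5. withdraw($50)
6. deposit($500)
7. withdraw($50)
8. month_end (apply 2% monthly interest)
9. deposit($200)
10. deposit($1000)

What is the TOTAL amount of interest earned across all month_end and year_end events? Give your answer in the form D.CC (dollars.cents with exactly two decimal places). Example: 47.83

Answer: 69.20

Derivation:
After 1 (month_end (apply 2% monthly interest)): balance=$1020.00 total_interest=$20.00
After 2 (deposit($200)): balance=$1220.00 total_interest=$20.00
After 3 (withdraw($200)): balance=$1020.00 total_interest=$20.00
After 4 (month_end (apply 2% monthly interest)): balance=$1040.40 total_interest=$40.40
After 5 (withdraw($50)): balance=$990.40 total_interest=$40.40
After 6 (deposit($500)): balance=$1490.40 total_interest=$40.40
After 7 (withdraw($50)): balance=$1440.40 total_interest=$40.40
After 8 (month_end (apply 2% monthly interest)): balance=$1469.20 total_interest=$69.20
After 9 (deposit($200)): balance=$1669.20 total_interest=$69.20
After 10 (deposit($1000)): balance=$2669.20 total_interest=$69.20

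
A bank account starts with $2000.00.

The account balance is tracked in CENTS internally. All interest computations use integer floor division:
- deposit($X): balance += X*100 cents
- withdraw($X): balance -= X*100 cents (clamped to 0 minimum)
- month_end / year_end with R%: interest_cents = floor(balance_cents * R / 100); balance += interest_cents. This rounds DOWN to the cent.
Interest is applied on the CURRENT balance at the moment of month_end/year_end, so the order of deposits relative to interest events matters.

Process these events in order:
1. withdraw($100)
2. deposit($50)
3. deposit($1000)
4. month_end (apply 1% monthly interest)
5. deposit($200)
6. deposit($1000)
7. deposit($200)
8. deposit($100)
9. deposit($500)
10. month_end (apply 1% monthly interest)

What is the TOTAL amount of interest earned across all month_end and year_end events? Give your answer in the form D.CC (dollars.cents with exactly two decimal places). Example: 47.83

After 1 (withdraw($100)): balance=$1900.00 total_interest=$0.00
After 2 (deposit($50)): balance=$1950.00 total_interest=$0.00
After 3 (deposit($1000)): balance=$2950.00 total_interest=$0.00
After 4 (month_end (apply 1% monthly interest)): balance=$2979.50 total_interest=$29.50
After 5 (deposit($200)): balance=$3179.50 total_interest=$29.50
After 6 (deposit($1000)): balance=$4179.50 total_interest=$29.50
After 7 (deposit($200)): balance=$4379.50 total_interest=$29.50
After 8 (deposit($100)): balance=$4479.50 total_interest=$29.50
After 9 (deposit($500)): balance=$4979.50 total_interest=$29.50
After 10 (month_end (apply 1% monthly interest)): balance=$5029.29 total_interest=$79.29

Answer: 79.29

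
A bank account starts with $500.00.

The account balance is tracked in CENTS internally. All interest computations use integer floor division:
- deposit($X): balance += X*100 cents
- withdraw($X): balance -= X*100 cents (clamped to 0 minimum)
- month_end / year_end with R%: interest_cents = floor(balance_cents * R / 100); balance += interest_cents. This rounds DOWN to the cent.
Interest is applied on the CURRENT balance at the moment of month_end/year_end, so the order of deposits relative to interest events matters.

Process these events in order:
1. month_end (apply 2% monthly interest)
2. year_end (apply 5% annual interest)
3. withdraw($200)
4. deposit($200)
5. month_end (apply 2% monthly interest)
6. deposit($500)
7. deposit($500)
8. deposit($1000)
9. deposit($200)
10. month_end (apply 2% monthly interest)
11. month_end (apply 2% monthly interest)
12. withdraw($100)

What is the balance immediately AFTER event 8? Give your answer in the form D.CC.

After 1 (month_end (apply 2% monthly interest)): balance=$510.00 total_interest=$10.00
After 2 (year_end (apply 5% annual interest)): balance=$535.50 total_interest=$35.50
After 3 (withdraw($200)): balance=$335.50 total_interest=$35.50
After 4 (deposit($200)): balance=$535.50 total_interest=$35.50
After 5 (month_end (apply 2% monthly interest)): balance=$546.21 total_interest=$46.21
After 6 (deposit($500)): balance=$1046.21 total_interest=$46.21
After 7 (deposit($500)): balance=$1546.21 total_interest=$46.21
After 8 (deposit($1000)): balance=$2546.21 total_interest=$46.21

Answer: 2546.21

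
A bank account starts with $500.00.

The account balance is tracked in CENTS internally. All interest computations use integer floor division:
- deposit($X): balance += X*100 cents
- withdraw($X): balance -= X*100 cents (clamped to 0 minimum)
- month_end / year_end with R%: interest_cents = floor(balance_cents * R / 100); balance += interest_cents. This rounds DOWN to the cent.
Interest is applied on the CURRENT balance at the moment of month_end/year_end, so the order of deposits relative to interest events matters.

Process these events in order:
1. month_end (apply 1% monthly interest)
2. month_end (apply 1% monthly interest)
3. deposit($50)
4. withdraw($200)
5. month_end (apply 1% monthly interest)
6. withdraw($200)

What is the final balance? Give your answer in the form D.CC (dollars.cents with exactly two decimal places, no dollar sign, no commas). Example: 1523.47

Answer: 163.65

Derivation:
After 1 (month_end (apply 1% monthly interest)): balance=$505.00 total_interest=$5.00
After 2 (month_end (apply 1% monthly interest)): balance=$510.05 total_interest=$10.05
After 3 (deposit($50)): balance=$560.05 total_interest=$10.05
After 4 (withdraw($200)): balance=$360.05 total_interest=$10.05
After 5 (month_end (apply 1% monthly interest)): balance=$363.65 total_interest=$13.65
After 6 (withdraw($200)): balance=$163.65 total_interest=$13.65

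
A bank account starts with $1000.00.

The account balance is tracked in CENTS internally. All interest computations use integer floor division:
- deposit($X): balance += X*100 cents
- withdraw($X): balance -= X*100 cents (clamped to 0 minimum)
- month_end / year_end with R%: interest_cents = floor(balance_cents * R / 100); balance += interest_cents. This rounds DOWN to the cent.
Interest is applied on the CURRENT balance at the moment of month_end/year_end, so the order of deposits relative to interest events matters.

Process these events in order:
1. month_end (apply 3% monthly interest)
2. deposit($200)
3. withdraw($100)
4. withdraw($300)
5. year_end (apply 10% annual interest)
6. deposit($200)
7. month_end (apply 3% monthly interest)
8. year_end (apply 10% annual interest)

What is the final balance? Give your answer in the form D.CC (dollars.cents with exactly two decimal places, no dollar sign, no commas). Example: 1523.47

Answer: 1261.02

Derivation:
After 1 (month_end (apply 3% monthly interest)): balance=$1030.00 total_interest=$30.00
After 2 (deposit($200)): balance=$1230.00 total_interest=$30.00
After 3 (withdraw($100)): balance=$1130.00 total_interest=$30.00
After 4 (withdraw($300)): balance=$830.00 total_interest=$30.00
After 5 (year_end (apply 10% annual interest)): balance=$913.00 total_interest=$113.00
After 6 (deposit($200)): balance=$1113.00 total_interest=$113.00
After 7 (month_end (apply 3% monthly interest)): balance=$1146.39 total_interest=$146.39
After 8 (year_end (apply 10% annual interest)): balance=$1261.02 total_interest=$261.02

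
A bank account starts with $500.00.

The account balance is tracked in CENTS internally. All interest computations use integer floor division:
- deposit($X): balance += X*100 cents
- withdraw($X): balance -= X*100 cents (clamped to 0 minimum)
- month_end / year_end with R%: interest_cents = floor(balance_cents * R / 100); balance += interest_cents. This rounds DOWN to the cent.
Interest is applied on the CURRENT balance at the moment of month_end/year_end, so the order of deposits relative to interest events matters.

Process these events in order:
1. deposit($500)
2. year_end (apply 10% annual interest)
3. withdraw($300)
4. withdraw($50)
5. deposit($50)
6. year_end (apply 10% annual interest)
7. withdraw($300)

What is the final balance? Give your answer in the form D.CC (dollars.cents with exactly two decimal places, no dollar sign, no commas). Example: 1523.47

Answer: 580.00

Derivation:
After 1 (deposit($500)): balance=$1000.00 total_interest=$0.00
After 2 (year_end (apply 10% annual interest)): balance=$1100.00 total_interest=$100.00
After 3 (withdraw($300)): balance=$800.00 total_interest=$100.00
After 4 (withdraw($50)): balance=$750.00 total_interest=$100.00
After 5 (deposit($50)): balance=$800.00 total_interest=$100.00
After 6 (year_end (apply 10% annual interest)): balance=$880.00 total_interest=$180.00
After 7 (withdraw($300)): balance=$580.00 total_interest=$180.00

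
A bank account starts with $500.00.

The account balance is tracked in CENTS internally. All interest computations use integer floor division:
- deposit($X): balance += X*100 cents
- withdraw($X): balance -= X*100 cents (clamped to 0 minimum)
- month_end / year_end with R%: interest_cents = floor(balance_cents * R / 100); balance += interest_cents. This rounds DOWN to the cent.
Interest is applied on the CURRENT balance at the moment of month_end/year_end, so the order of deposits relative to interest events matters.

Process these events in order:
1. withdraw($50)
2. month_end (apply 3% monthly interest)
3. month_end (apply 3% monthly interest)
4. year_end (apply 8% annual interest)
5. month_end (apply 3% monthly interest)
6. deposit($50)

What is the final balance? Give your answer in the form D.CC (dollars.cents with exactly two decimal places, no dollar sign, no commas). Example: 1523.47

After 1 (withdraw($50)): balance=$450.00 total_interest=$0.00
After 2 (month_end (apply 3% monthly interest)): balance=$463.50 total_interest=$13.50
After 3 (month_end (apply 3% monthly interest)): balance=$477.40 total_interest=$27.40
After 4 (year_end (apply 8% annual interest)): balance=$515.59 total_interest=$65.59
After 5 (month_end (apply 3% monthly interest)): balance=$531.05 total_interest=$81.05
After 6 (deposit($50)): balance=$581.05 total_interest=$81.05

Answer: 581.05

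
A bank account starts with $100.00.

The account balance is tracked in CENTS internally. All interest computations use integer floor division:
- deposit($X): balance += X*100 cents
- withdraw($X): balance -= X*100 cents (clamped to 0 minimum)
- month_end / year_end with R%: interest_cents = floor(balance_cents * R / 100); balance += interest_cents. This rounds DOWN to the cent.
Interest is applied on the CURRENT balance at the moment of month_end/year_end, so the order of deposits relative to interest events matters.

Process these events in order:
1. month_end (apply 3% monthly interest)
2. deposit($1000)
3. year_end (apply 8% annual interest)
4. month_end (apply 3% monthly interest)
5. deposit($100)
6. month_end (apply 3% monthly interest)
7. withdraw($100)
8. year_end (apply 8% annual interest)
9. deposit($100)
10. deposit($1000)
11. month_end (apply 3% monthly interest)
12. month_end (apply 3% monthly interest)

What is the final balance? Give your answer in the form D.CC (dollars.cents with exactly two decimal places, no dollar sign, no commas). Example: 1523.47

Answer: 2618.41

Derivation:
After 1 (month_end (apply 3% monthly interest)): balance=$103.00 total_interest=$3.00
After 2 (deposit($1000)): balance=$1103.00 total_interest=$3.00
After 3 (year_end (apply 8% annual interest)): balance=$1191.24 total_interest=$91.24
After 4 (month_end (apply 3% monthly interest)): balance=$1226.97 total_interest=$126.97
After 5 (deposit($100)): balance=$1326.97 total_interest=$126.97
After 6 (month_end (apply 3% monthly interest)): balance=$1366.77 total_interest=$166.77
After 7 (withdraw($100)): balance=$1266.77 total_interest=$166.77
After 8 (year_end (apply 8% annual interest)): balance=$1368.11 total_interest=$268.11
After 9 (deposit($100)): balance=$1468.11 total_interest=$268.11
After 10 (deposit($1000)): balance=$2468.11 total_interest=$268.11
After 11 (month_end (apply 3% monthly interest)): balance=$2542.15 total_interest=$342.15
After 12 (month_end (apply 3% monthly interest)): balance=$2618.41 total_interest=$418.41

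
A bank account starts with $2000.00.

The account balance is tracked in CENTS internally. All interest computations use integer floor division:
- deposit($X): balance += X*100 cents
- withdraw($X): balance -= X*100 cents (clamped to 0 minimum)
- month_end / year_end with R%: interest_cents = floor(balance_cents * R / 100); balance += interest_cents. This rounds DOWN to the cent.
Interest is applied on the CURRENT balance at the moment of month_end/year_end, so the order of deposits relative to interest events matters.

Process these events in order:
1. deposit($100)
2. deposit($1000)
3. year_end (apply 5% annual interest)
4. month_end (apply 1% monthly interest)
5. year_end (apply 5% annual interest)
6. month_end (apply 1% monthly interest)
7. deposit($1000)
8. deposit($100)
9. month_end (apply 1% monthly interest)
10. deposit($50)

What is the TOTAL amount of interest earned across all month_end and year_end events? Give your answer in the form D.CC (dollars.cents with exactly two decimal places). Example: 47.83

After 1 (deposit($100)): balance=$2100.00 total_interest=$0.00
After 2 (deposit($1000)): balance=$3100.00 total_interest=$0.00
After 3 (year_end (apply 5% annual interest)): balance=$3255.00 total_interest=$155.00
After 4 (month_end (apply 1% monthly interest)): balance=$3287.55 total_interest=$187.55
After 5 (year_end (apply 5% annual interest)): balance=$3451.92 total_interest=$351.92
After 6 (month_end (apply 1% monthly interest)): balance=$3486.43 total_interest=$386.43
After 7 (deposit($1000)): balance=$4486.43 total_interest=$386.43
After 8 (deposit($100)): balance=$4586.43 total_interest=$386.43
After 9 (month_end (apply 1% monthly interest)): balance=$4632.29 total_interest=$432.29
After 10 (deposit($50)): balance=$4682.29 total_interest=$432.29

Answer: 432.29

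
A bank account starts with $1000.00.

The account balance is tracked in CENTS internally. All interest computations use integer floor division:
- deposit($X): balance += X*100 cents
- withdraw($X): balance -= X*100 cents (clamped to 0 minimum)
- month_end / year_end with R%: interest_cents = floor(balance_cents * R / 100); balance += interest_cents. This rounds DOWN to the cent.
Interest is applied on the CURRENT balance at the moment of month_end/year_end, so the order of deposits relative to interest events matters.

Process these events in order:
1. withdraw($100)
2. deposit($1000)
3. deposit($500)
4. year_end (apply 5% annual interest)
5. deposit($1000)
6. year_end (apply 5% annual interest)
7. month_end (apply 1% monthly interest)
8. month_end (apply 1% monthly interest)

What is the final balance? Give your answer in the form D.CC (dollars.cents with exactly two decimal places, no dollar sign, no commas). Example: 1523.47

Answer: 3770.28

Derivation:
After 1 (withdraw($100)): balance=$900.00 total_interest=$0.00
After 2 (deposit($1000)): balance=$1900.00 total_interest=$0.00
After 3 (deposit($500)): balance=$2400.00 total_interest=$0.00
After 4 (year_end (apply 5% annual interest)): balance=$2520.00 total_interest=$120.00
After 5 (deposit($1000)): balance=$3520.00 total_interest=$120.00
After 6 (year_end (apply 5% annual interest)): balance=$3696.00 total_interest=$296.00
After 7 (month_end (apply 1% monthly interest)): balance=$3732.96 total_interest=$332.96
After 8 (month_end (apply 1% monthly interest)): balance=$3770.28 total_interest=$370.28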